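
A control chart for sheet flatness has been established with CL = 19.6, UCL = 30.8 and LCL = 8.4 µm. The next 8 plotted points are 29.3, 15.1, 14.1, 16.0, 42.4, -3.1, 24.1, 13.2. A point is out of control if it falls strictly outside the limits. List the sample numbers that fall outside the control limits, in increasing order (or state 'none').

Compare each point to [8.4, 30.8]: sample 5 = 42.4 > UCL; sample 6 = -3.1 < LCL.

5, 6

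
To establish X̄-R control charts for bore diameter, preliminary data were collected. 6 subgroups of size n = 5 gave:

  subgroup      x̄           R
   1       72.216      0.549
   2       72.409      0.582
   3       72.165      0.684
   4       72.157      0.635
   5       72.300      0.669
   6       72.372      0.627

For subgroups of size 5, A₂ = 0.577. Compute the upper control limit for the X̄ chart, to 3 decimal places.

72.630

X̄̄ = (72.216 + 72.409 + 72.165 + 72.157 + 72.300 + 72.372) / 6 = 433.6190 / 6 = 72.2698
R̄ = (0.549 + 0.582 + 0.684 + 0.635 + 0.669 + 0.627) / 6 = 3.7460 / 6 = 0.6243
UCL = X̄̄ + A₂·R̄ = 72.2698 + 0.577 × 0.6243 = 72.6301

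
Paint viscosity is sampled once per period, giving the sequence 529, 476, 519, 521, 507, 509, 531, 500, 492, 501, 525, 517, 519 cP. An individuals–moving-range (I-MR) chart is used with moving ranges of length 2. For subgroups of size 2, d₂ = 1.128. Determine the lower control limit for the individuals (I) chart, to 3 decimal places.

462.915

X̄ = (529 + 476 + 519 + 521 + 507 + 509 + 531 + 500 + 492 + 501 + 525 + 517 + 519) / 13 = 511.2308
Moving ranges: 53, 43, 2, 14, 2, 22, 31, 8, 9, 24, 8, 2; M̄R̄ = 218.0000 / 12 = 18.1667
LCL = X̄ − 3·M̄R̄/d₂ = 511.2308 − 3 × 18.1667 / 1.128 = 462.9152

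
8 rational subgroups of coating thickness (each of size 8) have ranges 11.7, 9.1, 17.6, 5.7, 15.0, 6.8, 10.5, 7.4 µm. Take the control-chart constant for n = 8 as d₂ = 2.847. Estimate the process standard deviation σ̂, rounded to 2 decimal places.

3.68

R̄ = (11.7 + 9.1 + 17.6 + 5.7 + 15.0 + 6.8 + 10.5 + 7.4) / 8 = 10.4750
σ̂ = R̄ / d₂ = 10.4750 / 2.847 = 3.6793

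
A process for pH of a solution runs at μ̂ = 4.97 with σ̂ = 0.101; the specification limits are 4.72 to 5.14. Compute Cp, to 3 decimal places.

Cp = (USL − LSL) / (6σ̂) = (5.14 − 4.72) / (6 × 0.101) = 0.4200 / 0.6060 = 0.6931

0.693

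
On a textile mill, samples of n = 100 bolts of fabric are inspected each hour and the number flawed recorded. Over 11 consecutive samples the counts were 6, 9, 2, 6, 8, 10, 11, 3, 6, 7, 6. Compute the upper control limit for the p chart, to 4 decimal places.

p̄ = Σdᵢ / (k·n) = 74 / (11 × 100) = 0.06727
UCL = p̄ + 3·√(p̄(1−p̄)/n) = 0.06727 + 3 × √(0.06727×0.93273/100) = 0.06727 + 3 × 0.02505 = 0.14242

0.1424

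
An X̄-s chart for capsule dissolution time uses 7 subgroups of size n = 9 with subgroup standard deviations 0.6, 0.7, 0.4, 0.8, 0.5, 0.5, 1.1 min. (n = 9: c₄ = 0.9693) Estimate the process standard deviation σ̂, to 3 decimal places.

s̄ = (0.6 + 0.7 + 0.4 + 0.8 + 0.5 + 0.5 + 1.1) / 7 = 0.6571
σ̂ = s̄ / c₄ = 0.6571 / 0.9693 = 0.6780

0.678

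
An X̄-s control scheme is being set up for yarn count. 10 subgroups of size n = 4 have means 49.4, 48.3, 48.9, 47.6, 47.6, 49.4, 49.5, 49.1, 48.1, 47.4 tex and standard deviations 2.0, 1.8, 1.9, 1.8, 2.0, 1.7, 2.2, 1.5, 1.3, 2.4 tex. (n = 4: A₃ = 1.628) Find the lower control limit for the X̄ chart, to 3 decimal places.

45.502

X̄̄ = (49.4 + 48.3 + 48.9 + 47.6 + 47.6 + 49.4 + 49.5 + 49.1 + 48.1 + 47.4) / 10 = 48.5300
s̄ = (2.0 + 1.8 + 1.9 + 1.8 + 2.0 + 1.7 + 2.2 + 1.5 + 1.3 + 2.4) / 10 = 1.8600
LCL = X̄̄ − A₃·s̄ = 48.5300 − 1.628 × 1.8600 = 45.5019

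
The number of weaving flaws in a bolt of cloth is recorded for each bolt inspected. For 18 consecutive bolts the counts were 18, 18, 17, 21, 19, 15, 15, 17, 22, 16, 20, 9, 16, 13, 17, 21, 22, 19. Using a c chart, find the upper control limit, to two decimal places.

c̄ = (18 + 18 + 17 + 21 + 19 + 15 + 15 + 17 + 22 + 16 + 20 + 9 + 16 + 13 + 17 + 21 + 22 + 19) / 18 = 315 / 18 = 17.5000
UCL = c̄ + 3√c̄ = 17.5000 + 3 × √17.5000 = 17.5000 + 3 × 4.1833 = 30.0499

30.05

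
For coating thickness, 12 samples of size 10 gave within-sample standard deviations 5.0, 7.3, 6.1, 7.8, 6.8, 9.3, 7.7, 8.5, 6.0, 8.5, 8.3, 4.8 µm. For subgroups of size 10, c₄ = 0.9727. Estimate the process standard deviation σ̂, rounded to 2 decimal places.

7.38

s̄ = (5.0 + 7.3 + 6.1 + 7.8 + 6.8 + 9.3 + 7.7 + 8.5 + 6.0 + 8.5 + 8.3 + 4.8) / 12 = 7.1750
σ̂ = s̄ / c₄ = 7.1750 / 0.9727 = 7.3764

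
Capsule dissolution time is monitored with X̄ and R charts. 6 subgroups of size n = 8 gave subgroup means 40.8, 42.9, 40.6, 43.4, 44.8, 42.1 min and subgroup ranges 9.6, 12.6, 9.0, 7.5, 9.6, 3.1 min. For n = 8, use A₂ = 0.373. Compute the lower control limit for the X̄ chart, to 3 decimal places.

39.238

X̄̄ = (40.8 + 42.9 + 40.6 + 43.4 + 44.8 + 42.1) / 6 = 254.6000 / 6 = 42.4333
R̄ = (9.6 + 12.6 + 9.0 + 7.5 + 9.6 + 3.1) / 6 = 51.4000 / 6 = 8.5667
LCL = X̄̄ − A₂·R̄ = 42.4333 − 0.373 × 8.5667 = 39.2380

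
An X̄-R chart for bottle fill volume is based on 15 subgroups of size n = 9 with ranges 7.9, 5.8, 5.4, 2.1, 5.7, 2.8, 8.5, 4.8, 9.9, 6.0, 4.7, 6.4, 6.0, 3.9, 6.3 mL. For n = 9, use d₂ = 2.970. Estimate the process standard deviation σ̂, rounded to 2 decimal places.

1.93

R̄ = (7.9 + 5.8 + 5.4 + 2.1 + 5.7 + 2.8 + 8.5 + 4.8 + 9.9 + 6.0 + 4.7 + 6.4 + 6.0 + 3.9 + 6.3) / 15 = 5.7467
σ̂ = R̄ / d₂ = 5.7467 / 2.970 = 1.9349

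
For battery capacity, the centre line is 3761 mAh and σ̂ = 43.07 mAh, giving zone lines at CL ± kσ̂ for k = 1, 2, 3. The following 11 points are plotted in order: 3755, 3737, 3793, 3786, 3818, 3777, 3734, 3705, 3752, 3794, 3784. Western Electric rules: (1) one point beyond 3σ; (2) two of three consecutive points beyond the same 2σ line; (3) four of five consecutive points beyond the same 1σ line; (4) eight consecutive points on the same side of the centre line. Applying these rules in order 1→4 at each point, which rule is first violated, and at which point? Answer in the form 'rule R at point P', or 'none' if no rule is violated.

none

Zone of each point (C = within 1σ̂, B = 1σ̂–2σ̂, A = 2σ̂–3σ̂, * = beyond 3σ̂; sign = side of CL): 1:-C, 2:-C, 3:+C, 4:+C, 5:+B, 6:+C, 7:-C, 8:-B, 9:-C, 10:+C, 11:+C
No rule fires across all 11 points.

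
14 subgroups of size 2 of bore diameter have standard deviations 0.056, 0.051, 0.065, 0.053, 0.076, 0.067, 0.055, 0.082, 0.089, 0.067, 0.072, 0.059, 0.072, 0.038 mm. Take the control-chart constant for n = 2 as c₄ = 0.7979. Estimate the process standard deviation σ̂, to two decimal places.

s̄ = (0.056 + 0.051 + 0.065 + 0.053 + 0.076 + 0.067 + 0.055 + 0.082 + 0.089 + 0.067 + 0.072 + 0.059 + 0.072 + 0.038) / 14 = 0.0644
σ̂ = s̄ / c₄ = 0.0644 / 0.7979 = 0.0807

0.08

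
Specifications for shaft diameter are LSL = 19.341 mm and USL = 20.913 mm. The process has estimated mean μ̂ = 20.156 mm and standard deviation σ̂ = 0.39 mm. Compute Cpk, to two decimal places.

Cpu = (USL − μ̂) / (3σ̂) = (20.913 − 20.156) / (3 × 0.39) = 0.6470; Cpl = (μ̂ − LSL) / (3σ̂) = (20.156 − 19.341) / (3 × 0.39) = 0.6966; Cpk = min(Cpu, Cpl) = 0.6470

0.65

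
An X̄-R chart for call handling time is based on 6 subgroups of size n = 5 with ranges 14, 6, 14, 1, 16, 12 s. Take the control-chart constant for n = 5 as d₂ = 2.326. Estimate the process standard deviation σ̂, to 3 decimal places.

R̄ = (14 + 6 + 14 + 1 + 16 + 12) / 6 = 10.5000
σ̂ = R̄ / d₂ = 10.5000 / 2.326 = 4.5142

4.514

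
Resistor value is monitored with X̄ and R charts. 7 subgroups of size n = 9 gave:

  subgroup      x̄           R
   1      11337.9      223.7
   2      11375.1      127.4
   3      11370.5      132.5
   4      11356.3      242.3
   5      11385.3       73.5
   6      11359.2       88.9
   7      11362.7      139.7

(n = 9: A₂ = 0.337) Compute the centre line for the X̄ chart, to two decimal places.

11363.86

X̄̄ = (11337.9 + 11375.1 + 11370.5 + 11356.3 + 11385.3 + 11359.2 + 11362.7) / 7 = 79547.0000 / 7 = 11363.8571
CL = X̄̄ = 11363.8571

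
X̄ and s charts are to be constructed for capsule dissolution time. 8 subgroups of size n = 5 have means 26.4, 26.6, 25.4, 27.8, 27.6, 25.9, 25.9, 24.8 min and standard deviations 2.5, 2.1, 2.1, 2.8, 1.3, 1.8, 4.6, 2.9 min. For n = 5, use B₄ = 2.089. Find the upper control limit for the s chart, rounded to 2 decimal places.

s̄ = (2.5 + 2.1 + 2.1 + 2.8 + 1.3 + 1.8 + 4.6 + 2.9) / 8 = 2.5125
UCL_s = B₄·s̄ = 2.089 × 2.5125 = 5.2486

5.25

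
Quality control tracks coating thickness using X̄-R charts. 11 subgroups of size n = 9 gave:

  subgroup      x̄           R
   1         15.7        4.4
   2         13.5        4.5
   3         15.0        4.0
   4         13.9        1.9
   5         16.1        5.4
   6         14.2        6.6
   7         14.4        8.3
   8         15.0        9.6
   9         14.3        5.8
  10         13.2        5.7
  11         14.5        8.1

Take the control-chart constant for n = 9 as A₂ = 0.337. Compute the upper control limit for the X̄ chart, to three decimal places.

X̄̄ = (15.7 + 13.5 + 15.0 + 13.9 + 16.1 + 14.2 + 14.4 + 15.0 + 14.3 + 13.2 + 14.5) / 11 = 159.8000 / 11 = 14.5273
R̄ = (4.4 + 4.5 + 4.0 + 1.9 + 5.4 + 6.6 + 8.3 + 9.6 + 5.8 + 5.7 + 8.1) / 11 = 64.3000 / 11 = 5.8455
UCL = X̄̄ + A₂·R̄ = 14.5273 + 0.337 × 5.8455 = 16.4972

16.497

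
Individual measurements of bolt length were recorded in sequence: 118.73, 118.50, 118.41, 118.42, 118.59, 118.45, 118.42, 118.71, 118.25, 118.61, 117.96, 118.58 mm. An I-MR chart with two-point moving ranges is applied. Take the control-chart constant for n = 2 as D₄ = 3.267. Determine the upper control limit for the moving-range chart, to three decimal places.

Moving ranges: 0.23, 0.09, 0.01, 0.17, 0.14, 0.03, 0.29, 0.46, 0.36, 0.65, 0.62; M̄R̄ = 3.0500 / 11 = 0.2773
UCL_MR = D₄·M̄R̄ = 3.267 × 0.2773 = 0.9059

0.906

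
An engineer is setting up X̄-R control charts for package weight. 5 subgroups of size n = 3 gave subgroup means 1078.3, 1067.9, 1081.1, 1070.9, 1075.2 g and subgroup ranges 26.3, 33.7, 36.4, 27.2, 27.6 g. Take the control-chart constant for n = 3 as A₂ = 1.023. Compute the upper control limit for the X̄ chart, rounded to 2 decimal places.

X̄̄ = (1078.3 + 1067.9 + 1081.1 + 1070.9 + 1075.2) / 5 = 5373.4000 / 5 = 1074.6800
R̄ = (26.3 + 33.7 + 36.4 + 27.2 + 27.6) / 5 = 151.2000 / 5 = 30.2400
UCL = X̄̄ + A₂·R̄ = 1074.6800 + 1.023 × 30.2400 = 1105.6155

1105.62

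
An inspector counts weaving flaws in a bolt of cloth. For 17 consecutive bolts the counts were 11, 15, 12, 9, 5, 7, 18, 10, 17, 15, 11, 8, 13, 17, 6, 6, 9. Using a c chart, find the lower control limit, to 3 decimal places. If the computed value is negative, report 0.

c̄ = (11 + 15 + 12 + 9 + 5 + 7 + 18 + 10 + 17 + 15 + 11 + 8 + 13 + 17 + 6 + 6 + 9) / 17 = 189 / 17 = 11.1176
LCL = c̄ − 3√c̄ = 11.1176 − 3 × 3.3343 = 1.1147

1.115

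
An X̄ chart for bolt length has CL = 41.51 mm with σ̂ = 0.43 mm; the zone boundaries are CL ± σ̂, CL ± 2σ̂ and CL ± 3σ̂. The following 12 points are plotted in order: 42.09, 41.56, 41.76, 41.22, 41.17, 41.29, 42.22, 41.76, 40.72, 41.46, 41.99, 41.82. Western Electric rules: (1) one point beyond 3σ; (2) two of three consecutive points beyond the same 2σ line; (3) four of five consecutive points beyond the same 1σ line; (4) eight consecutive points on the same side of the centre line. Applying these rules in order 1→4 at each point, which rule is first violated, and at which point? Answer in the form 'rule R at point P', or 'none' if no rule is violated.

none

Zone of each point (C = within 1σ̂, B = 1σ̂–2σ̂, A = 2σ̂–3σ̂, * = beyond 3σ̂; sign = side of CL): 1:+B, 2:+C, 3:+C, 4:-C, 5:-C, 6:-C, 7:+B, 8:+C, 9:-B, 10:-C, 11:+B, 12:+C
No rule fires across all 12 points.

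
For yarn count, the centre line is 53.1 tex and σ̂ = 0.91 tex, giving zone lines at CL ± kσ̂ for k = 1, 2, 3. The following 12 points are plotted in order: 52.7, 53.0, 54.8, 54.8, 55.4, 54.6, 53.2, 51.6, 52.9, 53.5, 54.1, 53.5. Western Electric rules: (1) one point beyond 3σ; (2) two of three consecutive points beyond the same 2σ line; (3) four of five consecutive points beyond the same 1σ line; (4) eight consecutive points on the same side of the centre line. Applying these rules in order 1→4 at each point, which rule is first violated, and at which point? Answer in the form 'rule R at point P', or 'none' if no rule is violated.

rule 3 at point 6

Zone of each point (C = within 1σ̂, B = 1σ̂–2σ̂, A = 2σ̂–3σ̂, * = beyond 3σ̂; sign = side of CL): 1:-C, 2:-C, 3:+B, 4:+B, 5:+A, 6:+B, 7:+C, 8:-B, 9:-C, 10:+C, 11:+B, 12:+C
Rule 3 (four of five consecutive points beyond the same 1σ limit) is satisfied at point 6.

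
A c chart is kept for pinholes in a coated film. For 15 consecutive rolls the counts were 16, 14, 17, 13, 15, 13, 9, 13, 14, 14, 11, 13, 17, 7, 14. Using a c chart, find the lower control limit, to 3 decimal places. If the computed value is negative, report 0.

c̄ = (16 + 14 + 17 + 13 + 15 + 13 + 9 + 13 + 14 + 14 + 11 + 13 + 17 + 7 + 14) / 15 = 200 / 15 = 13.3333
LCL = c̄ − 3√c̄ = 13.3333 − 3 × 3.6515 = 2.3789

2.379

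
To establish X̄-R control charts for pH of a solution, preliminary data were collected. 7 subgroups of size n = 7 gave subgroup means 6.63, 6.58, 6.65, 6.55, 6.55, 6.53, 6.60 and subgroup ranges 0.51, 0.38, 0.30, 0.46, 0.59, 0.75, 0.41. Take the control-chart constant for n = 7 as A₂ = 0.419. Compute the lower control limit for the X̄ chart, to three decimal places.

6.381

X̄̄ = (6.63 + 6.58 + 6.65 + 6.55 + 6.55 + 6.53 + 6.60) / 7 = 46.0900 / 7 = 6.5843
R̄ = (0.51 + 0.38 + 0.30 + 0.46 + 0.59 + 0.75 + 0.41) / 7 = 3.4000 / 7 = 0.4857
LCL = X̄̄ − A₂·R̄ = 6.5843 − 0.419 × 0.4857 = 6.3808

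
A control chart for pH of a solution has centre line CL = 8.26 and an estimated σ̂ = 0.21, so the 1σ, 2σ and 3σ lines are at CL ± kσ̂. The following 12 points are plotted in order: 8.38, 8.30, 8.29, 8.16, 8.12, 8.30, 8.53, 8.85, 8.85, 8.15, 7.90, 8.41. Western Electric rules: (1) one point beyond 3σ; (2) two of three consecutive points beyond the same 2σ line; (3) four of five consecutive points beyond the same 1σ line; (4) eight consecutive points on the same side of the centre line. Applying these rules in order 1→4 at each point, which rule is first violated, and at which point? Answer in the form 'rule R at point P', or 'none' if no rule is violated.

rule 2 at point 9

Zone of each point (C = within 1σ̂, B = 1σ̂–2σ̂, A = 2σ̂–3σ̂, * = beyond 3σ̂; sign = side of CL): 1:+C, 2:+C, 3:+C, 4:-C, 5:-C, 6:+C, 7:+B, 8:+A, 9:+A, 10:-C, 11:-B, 12:+C
Rule 2 (two of three consecutive points beyond the same 2σ limit) is satisfied at point 9.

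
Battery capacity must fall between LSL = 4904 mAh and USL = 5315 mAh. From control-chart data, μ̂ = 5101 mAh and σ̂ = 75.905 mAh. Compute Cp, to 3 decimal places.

0.902

Cp = (USL − LSL) / (6σ̂) = (5315 − 4904) / (6 × 75.905) = 411.0000 / 455.4300 = 0.9024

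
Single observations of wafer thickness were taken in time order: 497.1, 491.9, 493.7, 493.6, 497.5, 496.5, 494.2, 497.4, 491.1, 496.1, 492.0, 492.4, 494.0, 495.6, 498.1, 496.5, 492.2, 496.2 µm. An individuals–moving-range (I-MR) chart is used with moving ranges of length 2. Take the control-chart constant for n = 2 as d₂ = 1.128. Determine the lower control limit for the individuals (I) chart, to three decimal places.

487.133

X̄ = (497.1 + 491.9 + 493.7 + 493.6 + 497.5 + 496.5 + 494.2 + 497.4 + 491.1 + 496.1 + 492.0 + 492.4 + 494.0 + 495.6 + 498.1 + 496.5 + 492.2 + 496.2) / 18 = 494.7833
Moving ranges: 5.2, 1.8, 0.1, 3.9, 1.0, 2.3, 3.2, 6.3, 5.0, 4.1, 0.4, 1.6, 1.6, 2.5, 1.6, 4.3, 4.0; M̄R̄ = 48.9000 / 17 = 2.8765
LCL = X̄ − 3·M̄R̄/d₂ = 494.7833 − 3 × 2.8765 / 1.128 = 487.1331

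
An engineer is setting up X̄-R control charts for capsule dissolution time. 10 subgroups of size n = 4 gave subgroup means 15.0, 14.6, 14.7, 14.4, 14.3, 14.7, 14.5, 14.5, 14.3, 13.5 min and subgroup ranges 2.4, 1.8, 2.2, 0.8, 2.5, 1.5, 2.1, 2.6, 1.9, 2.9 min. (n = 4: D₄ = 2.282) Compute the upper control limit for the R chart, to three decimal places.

4.724

R̄ = (2.4 + 1.8 + 2.2 + 0.8 + 2.5 + 1.5 + 2.1 + 2.6 + 1.9 + 2.9) / 10 = 20.7000 / 10 = 2.0700
UCL_R = D₄·R̄ = 2.282 × 2.0700 = 4.7237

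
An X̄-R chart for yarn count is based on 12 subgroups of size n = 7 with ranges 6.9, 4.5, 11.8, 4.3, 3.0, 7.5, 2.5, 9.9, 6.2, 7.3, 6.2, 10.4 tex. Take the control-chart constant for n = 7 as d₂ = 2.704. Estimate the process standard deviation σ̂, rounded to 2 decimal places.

R̄ = (6.9 + 4.5 + 11.8 + 4.3 + 3.0 + 7.5 + 2.5 + 9.9 + 6.2 + 7.3 + 6.2 + 10.4) / 12 = 6.7083
σ̂ = R̄ / d₂ = 6.7083 / 2.704 = 2.4809

2.48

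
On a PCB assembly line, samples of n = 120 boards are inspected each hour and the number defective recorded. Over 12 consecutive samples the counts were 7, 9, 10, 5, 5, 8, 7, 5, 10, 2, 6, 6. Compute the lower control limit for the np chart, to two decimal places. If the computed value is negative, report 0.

p̄ = Σdᵢ / (k·n) = 80 / (12 × 120) = 0.05556
LCL = np̄ − 3·√(np̄(1−p̄)) = 6.6667 − 3 × 2.5092 = -0.8611 → 0 (negative, so LCL = 0)

0.00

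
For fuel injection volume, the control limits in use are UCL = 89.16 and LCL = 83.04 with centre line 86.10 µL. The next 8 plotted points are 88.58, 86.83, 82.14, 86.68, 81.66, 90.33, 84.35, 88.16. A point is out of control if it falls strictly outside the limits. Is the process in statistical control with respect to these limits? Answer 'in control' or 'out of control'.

Compare each point to [83.04, 89.16]: sample 3 = 82.14 < LCL; sample 5 = 81.66 < LCL; sample 6 = 90.33 > UCL.

out of control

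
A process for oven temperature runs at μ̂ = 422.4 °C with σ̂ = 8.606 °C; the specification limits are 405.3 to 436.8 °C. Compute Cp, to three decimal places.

Cp = (USL − LSL) / (6σ̂) = (436.8 − 405.3) / (6 × 8.606) = 31.5000 / 51.6360 = 0.6100

0.610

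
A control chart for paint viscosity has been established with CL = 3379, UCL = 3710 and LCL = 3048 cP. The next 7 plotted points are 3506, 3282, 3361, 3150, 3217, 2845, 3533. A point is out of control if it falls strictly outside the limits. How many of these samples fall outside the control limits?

Compare each point to [3048, 3710]: sample 6 = 2845 < LCL.

1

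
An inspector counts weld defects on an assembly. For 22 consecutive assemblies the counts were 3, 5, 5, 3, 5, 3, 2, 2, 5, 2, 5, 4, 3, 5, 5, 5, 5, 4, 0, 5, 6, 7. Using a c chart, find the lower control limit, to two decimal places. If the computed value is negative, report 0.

c̄ = (3 + 5 + 5 + 3 + 5 + 3 + 2 + 2 + 5 + 2 + 5 + 4 + 3 + 5 + 5 + 5 + 5 + 4 + 0 + 5 + 6 + 7) / 22 = 89 / 22 = 4.0455
LCL = c̄ − 3√c̄ = 4.0455 − 3 × 2.0113 = -1.9885 → 0 (cannot be negative)

0.00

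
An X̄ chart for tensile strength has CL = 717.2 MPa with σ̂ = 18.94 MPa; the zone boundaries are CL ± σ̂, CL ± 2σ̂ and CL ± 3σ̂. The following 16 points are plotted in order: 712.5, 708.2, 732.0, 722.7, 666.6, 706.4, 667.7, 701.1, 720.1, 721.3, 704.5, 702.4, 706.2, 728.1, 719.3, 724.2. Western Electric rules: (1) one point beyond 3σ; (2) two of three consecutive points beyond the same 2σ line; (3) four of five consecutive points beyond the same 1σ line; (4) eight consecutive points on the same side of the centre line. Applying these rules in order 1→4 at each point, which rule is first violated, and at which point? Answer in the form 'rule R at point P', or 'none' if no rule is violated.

rule 2 at point 7

Zone of each point (C = within 1σ̂, B = 1σ̂–2σ̂, A = 2σ̂–3σ̂, * = beyond 3σ̂; sign = side of CL): 1:-C, 2:-C, 3:+C, 4:+C, 5:-A, 6:-C, 7:-A, 8:-C, 9:+C, 10:+C, 11:-C, 12:-C, 13:-C, 14:+C, 15:+C, 16:+C
Rule 2 (two of three consecutive points beyond the same 2σ limit) is satisfied at point 7.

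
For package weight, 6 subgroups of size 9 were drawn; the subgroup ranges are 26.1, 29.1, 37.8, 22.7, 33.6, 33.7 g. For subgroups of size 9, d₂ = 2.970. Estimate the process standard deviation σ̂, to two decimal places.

R̄ = (26.1 + 29.1 + 37.8 + 22.7 + 33.6 + 33.7) / 6 = 30.5000
σ̂ = R̄ / d₂ = 30.5000 / 2.970 = 10.2694

10.27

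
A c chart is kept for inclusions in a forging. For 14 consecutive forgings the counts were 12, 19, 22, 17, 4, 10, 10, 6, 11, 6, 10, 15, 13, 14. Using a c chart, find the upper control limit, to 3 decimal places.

22.495

c̄ = (12 + 19 + 22 + 17 + 4 + 10 + 10 + 6 + 11 + 6 + 10 + 15 + 13 + 14) / 14 = 169 / 14 = 12.0714
UCL = c̄ + 3√c̄ = 12.0714 + 3 × √12.0714 = 12.0714 + 3 × 3.4744 = 22.4946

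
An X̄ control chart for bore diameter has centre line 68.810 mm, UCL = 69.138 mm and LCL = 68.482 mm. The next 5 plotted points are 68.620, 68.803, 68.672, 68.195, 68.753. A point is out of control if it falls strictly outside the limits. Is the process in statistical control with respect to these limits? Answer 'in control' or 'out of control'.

out of control

Compare each point to [68.482, 69.138]: sample 4 = 68.195 < LCL.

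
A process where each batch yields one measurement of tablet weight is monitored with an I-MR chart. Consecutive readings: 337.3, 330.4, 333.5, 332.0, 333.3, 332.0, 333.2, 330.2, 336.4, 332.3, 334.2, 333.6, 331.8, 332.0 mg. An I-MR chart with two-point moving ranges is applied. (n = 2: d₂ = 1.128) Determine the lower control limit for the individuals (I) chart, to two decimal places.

326.24

X̄ = (337.3 + 330.4 + 333.5 + 332.0 + 333.3 + 332.0 + 333.2 + 330.2 + 336.4 + 332.3 + 334.2 + 333.6 + 331.8 + 332.0) / 14 = 333.0143
Moving ranges: 6.9, 3.1, 1.5, 1.3, 1.3, 1.2, 3.0, 6.2, 4.1, 1.9, 0.6, 1.8, 0.2; M̄R̄ = 33.1000 / 13 = 2.5462
LCL = X̄ − 3·M̄R̄/d₂ = 333.0143 − 3 × 2.5462 / 1.128 = 326.2426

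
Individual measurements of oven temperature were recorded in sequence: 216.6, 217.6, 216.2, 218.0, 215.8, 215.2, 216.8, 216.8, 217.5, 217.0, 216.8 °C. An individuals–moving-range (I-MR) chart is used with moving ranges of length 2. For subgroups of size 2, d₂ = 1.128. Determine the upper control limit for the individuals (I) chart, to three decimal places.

X̄ = (216.6 + 217.6 + 216.2 + 218.0 + 215.8 + 215.2 + 216.8 + 216.8 + 217.5 + 217.0 + 216.8) / 11 = 216.7545
Moving ranges: 1.0, 1.4, 1.8, 2.2, 0.6, 1.6, 0.0, 0.7, 0.5, 0.2; M̄R̄ = 10.0000 / 10 = 1.0000
UCL = X̄ + 3·M̄R̄/d₂ = 216.7545 + 3 × 1.0000 / 1.128 = 219.4141

219.414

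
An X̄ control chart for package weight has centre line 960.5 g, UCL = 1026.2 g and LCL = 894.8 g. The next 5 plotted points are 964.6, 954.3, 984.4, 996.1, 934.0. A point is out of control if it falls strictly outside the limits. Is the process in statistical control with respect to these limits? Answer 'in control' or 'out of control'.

in control

All 5 points lie within [894.8, 1026.2].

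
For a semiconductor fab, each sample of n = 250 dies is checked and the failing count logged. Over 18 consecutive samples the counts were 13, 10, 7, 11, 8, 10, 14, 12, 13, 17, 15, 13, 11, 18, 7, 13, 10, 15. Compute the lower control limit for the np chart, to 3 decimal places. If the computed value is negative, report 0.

1.893

p̄ = Σdᵢ / (k·n) = 217 / (18 × 250) = 0.04822
LCL = np̄ − 3·√(np̄(1−p̄)) = 12.0556 − 3 × 3.3874 = 1.8935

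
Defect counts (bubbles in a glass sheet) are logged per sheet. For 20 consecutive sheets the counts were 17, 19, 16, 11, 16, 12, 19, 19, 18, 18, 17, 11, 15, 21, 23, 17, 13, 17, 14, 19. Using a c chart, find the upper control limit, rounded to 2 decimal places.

28.82

c̄ = (17 + 19 + 16 + 11 + 16 + 12 + 19 + 19 + 18 + 18 + 17 + 11 + 15 + 21 + 23 + 17 + 13 + 17 + 14 + 19) / 20 = 332 / 20 = 16.6000
UCL = c̄ + 3√c̄ = 16.6000 + 3 × √16.6000 = 16.6000 + 3 × 4.0743 = 28.8229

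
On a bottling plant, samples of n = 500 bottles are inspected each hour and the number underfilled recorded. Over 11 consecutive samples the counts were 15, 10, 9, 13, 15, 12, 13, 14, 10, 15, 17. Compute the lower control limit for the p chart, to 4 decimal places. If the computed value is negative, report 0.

p̄ = Σdᵢ / (k·n) = 143 / (11 × 500) = 0.02600
LCL = p̄ − 3·√(p̄(1−p̄)/n) = 0.02600 − 3 × 0.00712 = 0.00465

0.0046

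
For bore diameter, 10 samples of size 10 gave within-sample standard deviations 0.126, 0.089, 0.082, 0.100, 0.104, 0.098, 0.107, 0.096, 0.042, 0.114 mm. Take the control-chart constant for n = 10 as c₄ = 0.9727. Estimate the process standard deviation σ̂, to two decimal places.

0.10

s̄ = (0.126 + 0.089 + 0.082 + 0.100 + 0.104 + 0.098 + 0.107 + 0.096 + 0.042 + 0.114) / 10 = 0.0958
σ̂ = s̄ / c₄ = 0.0958 / 0.9727 = 0.0985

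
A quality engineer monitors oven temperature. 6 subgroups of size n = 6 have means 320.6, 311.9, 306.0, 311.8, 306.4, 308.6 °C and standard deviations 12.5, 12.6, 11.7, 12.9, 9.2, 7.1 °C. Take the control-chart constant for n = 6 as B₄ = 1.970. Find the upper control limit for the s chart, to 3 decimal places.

21.670

s̄ = (12.5 + 12.6 + 11.7 + 12.9 + 9.2 + 7.1) / 6 = 11.0000
UCL_s = B₄·s̄ = 1.970 × 11.0000 = 21.6700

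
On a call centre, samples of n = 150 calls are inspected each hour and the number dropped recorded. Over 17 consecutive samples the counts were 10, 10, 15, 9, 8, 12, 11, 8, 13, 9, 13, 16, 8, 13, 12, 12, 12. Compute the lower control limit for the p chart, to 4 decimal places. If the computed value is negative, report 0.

p̄ = Σdᵢ / (k·n) = 191 / (17 × 150) = 0.07490
LCL = p̄ − 3·√(p̄(1−p̄)/n) = 0.07490 − 3 × 0.02149 = 0.01042

0.0104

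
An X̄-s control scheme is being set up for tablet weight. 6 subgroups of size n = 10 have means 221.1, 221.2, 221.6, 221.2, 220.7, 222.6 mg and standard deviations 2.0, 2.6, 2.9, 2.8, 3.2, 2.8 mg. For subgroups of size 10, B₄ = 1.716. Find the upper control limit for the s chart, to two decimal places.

s̄ = (2.0 + 2.6 + 2.9 + 2.8 + 3.2 + 2.8) / 6 = 2.7167
UCL_s = B₄·s̄ = 1.716 × 2.7167 = 4.6618

4.66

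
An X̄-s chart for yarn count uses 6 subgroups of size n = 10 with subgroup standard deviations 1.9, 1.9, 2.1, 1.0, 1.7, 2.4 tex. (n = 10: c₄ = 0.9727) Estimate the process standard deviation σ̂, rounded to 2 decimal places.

s̄ = (1.9 + 1.9 + 2.1 + 1.0 + 1.7 + 2.4) / 6 = 1.8333
σ̂ = s̄ / c₄ = 1.8333 / 0.9727 = 1.8848

1.88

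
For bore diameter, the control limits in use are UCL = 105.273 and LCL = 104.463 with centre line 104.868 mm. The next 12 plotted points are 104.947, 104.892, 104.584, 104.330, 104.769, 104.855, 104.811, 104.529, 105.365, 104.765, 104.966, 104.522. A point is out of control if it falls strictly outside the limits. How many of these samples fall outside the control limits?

2

Compare each point to [104.463, 105.273]: sample 4 = 104.330 < LCL; sample 9 = 105.365 > UCL.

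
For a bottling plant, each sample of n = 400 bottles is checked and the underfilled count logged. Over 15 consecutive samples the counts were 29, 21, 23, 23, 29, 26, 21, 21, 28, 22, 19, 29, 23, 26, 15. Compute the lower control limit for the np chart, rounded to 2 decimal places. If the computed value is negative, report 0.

9.51

p̄ = Σdᵢ / (k·n) = 355 / (15 × 400) = 0.05917
LCL = np̄ − 3·√(np̄(1−p̄)) = 23.6667 − 3 × 4.7187 = 9.5105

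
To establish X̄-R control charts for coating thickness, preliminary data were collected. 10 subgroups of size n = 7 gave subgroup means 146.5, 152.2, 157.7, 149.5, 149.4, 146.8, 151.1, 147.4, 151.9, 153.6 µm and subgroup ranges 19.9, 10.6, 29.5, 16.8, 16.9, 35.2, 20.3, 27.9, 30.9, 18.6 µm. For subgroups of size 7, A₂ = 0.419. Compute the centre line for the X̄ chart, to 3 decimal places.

150.610

X̄̄ = (146.5 + 152.2 + 157.7 + 149.5 + 149.4 + 146.8 + 151.1 + 147.4 + 151.9 + 153.6) / 10 = 1506.1000 / 10 = 150.6100
CL = X̄̄ = 150.6100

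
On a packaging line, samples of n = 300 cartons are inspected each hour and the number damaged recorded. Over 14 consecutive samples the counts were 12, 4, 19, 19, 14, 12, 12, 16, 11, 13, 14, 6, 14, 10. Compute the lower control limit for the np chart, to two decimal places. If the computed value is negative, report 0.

p̄ = Σdᵢ / (k·n) = 176 / (14 × 300) = 0.04190
LCL = np̄ − 3·√(np̄(1−p̄)) = 12.5714 − 3 × 3.4705 = 2.1598

2.16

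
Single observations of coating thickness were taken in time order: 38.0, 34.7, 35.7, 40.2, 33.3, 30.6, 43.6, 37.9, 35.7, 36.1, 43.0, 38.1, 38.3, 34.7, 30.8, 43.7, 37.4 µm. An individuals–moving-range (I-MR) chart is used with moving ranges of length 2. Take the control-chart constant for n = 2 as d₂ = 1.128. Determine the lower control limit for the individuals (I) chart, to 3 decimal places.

24.133

X̄ = (38.0 + 34.7 + 35.7 + 40.2 + 33.3 + 30.6 + 43.6 + 37.9 + 35.7 + 36.1 + 43.0 + 38.1 + 38.3 + 34.7 + 30.8 + 43.7 + 37.4) / 17 = 37.1647
Moving ranges: 3.3, 1.0, 4.5, 6.9, 2.7, 13.0, 5.7, 2.2, 0.4, 6.9, 4.9, 0.2, 3.6, 3.9, 12.9, 6.3; M̄R̄ = 78.4000 / 16 = 4.9000
LCL = X̄ − 3·M̄R̄/d₂ = 37.1647 − 3 × 4.9000 / 1.128 = 24.1328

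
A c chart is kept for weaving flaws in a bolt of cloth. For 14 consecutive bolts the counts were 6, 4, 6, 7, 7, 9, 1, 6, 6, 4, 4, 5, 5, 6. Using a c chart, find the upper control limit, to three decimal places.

c̄ = (6 + 4 + 6 + 7 + 7 + 9 + 1 + 6 + 6 + 4 + 4 + 5 + 5 + 6) / 14 = 76 / 14 = 5.4286
UCL = c̄ + 3√c̄ = 5.4286 + 3 × √5.4286 = 5.4286 + 3 × 2.3299 = 12.4184

12.418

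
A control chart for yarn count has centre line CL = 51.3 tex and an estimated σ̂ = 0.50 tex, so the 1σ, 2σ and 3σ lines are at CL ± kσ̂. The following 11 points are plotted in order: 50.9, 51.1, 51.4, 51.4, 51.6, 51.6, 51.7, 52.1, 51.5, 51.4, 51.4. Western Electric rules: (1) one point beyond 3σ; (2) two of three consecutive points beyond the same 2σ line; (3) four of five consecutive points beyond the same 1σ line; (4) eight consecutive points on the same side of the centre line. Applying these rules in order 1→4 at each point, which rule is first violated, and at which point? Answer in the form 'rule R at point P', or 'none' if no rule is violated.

rule 4 at point 10

Zone of each point (C = within 1σ̂, B = 1σ̂–2σ̂, A = 2σ̂–3σ̂, * = beyond 3σ̂; sign = side of CL): 1:-C, 2:-C, 3:+C, 4:+C, 5:+C, 6:+C, 7:+C, 8:+B, 9:+C, 10:+C, 11:+C
Rule 4 (eight consecutive points on the same side of the centre line) is satisfied at point 10.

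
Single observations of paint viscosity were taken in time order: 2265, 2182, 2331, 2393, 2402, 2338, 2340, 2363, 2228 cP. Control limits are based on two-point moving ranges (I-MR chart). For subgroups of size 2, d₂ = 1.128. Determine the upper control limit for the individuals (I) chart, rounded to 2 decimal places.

2490.98

X̄ = (2265 + 2182 + 2331 + 2393 + 2402 + 2338 + 2340 + 2363 + 2228) / 9 = 2315.7778
Moving ranges: 83, 149, 62, 9, 64, 2, 23, 135; M̄R̄ = 527.0000 / 8 = 65.8750
UCL = X̄ + 3·M̄R̄/d₂ = 2315.7778 + 3 × 65.8750 / 1.128 = 2490.9772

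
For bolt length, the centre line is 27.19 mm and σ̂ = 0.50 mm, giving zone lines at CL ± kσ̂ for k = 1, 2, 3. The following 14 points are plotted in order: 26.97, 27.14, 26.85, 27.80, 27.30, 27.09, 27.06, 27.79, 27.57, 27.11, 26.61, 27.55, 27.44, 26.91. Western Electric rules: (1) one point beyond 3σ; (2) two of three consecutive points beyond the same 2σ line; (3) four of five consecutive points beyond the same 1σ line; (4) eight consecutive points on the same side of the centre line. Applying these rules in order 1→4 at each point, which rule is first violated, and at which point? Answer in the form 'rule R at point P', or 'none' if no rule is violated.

Zone of each point (C = within 1σ̂, B = 1σ̂–2σ̂, A = 2σ̂–3σ̂, * = beyond 3σ̂; sign = side of CL): 1:-C, 2:-C, 3:-C, 4:+B, 5:+C, 6:-C, 7:-C, 8:+B, 9:+C, 10:-C, 11:-B, 12:+C, 13:+C, 14:-C
No rule fires across all 14 points.

none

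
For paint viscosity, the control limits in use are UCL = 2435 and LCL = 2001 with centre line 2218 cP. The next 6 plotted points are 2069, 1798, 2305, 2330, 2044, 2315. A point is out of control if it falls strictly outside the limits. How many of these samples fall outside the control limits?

Compare each point to [2001, 2435]: sample 2 = 1798 < LCL.

1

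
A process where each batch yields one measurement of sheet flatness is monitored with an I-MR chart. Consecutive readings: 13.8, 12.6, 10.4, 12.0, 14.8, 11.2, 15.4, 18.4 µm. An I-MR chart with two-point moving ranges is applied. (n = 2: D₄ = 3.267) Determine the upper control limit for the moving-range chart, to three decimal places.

Moving ranges: 1.2, 2.2, 1.6, 2.8, 3.6, 4.2, 3.0; M̄R̄ = 18.6000 / 7 = 2.6571
UCL_MR = D₄·M̄R̄ = 3.267 × 2.6571 = 8.6809

8.681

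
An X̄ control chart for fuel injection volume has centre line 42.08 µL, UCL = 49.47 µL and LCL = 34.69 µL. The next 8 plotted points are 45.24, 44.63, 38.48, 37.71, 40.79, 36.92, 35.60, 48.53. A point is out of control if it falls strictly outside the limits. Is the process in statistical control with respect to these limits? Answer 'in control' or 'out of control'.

in control

All 8 points lie within [34.69, 49.47].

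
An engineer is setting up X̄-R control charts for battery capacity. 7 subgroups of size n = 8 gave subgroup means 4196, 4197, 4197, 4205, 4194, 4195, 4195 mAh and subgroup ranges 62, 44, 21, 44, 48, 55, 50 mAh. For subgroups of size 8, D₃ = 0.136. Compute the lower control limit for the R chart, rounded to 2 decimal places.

R̄ = (62 + 44 + 21 + 44 + 48 + 55 + 50) / 7 = 324.0000 / 7 = 46.2857
LCL_R = D₃·R̄ = 0.136 × 46.2857 = 6.2949

6.29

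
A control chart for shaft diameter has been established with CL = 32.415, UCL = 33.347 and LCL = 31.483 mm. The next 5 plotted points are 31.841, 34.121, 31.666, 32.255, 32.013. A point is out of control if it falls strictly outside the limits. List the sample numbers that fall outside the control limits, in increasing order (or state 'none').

Compare each point to [31.483, 33.347]: sample 2 = 34.121 > UCL.

2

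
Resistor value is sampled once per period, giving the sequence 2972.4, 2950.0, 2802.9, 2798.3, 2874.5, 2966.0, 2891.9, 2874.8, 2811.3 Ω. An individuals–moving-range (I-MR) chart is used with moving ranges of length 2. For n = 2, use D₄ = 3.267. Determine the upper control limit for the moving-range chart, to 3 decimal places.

Moving ranges: 22.4, 147.1, 4.6, 76.2, 91.5, 74.1, 17.1, 63.5; M̄R̄ = 496.5000 / 8 = 62.0625
UCL_MR = D₄·M̄R̄ = 3.267 × 62.0625 = 202.7582

202.758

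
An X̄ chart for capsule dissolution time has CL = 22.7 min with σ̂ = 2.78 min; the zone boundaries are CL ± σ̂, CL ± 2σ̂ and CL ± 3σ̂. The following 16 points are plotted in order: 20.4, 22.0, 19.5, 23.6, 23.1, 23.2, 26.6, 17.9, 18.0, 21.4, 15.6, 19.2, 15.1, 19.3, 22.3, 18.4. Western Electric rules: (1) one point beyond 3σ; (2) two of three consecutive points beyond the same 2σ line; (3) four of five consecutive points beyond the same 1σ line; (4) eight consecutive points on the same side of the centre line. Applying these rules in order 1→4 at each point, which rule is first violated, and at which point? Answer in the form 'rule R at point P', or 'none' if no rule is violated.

Zone of each point (C = within 1σ̂, B = 1σ̂–2σ̂, A = 2σ̂–3σ̂, * = beyond 3σ̂; sign = side of CL): 1:-C, 2:-C, 3:-B, 4:+C, 5:+C, 6:+C, 7:+B, 8:-B, 9:-B, 10:-C, 11:-A, 12:-B, 13:-A, 14:-B, 15:-C, 16:-B
Rule 3 (four of five consecutive points beyond the same 1σ limit) is satisfied at point 12.

rule 3 at point 12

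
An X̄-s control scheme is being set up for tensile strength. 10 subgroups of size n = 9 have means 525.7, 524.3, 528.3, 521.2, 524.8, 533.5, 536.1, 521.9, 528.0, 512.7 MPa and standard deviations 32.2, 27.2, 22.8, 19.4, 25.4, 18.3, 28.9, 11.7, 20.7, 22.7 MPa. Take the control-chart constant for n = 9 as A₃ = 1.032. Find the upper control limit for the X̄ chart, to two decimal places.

549.31

X̄̄ = (525.7 + 524.3 + 528.3 + 521.2 + 524.8 + 533.5 + 536.1 + 521.9 + 528.0 + 512.7) / 10 = 525.6500
s̄ = (32.2 + 27.2 + 22.8 + 19.4 + 25.4 + 18.3 + 28.9 + 11.7 + 20.7 + 22.7) / 10 = 22.9300
UCL = X̄̄ + A₃·s̄ = 525.6500 + 1.032 × 22.9300 = 549.3138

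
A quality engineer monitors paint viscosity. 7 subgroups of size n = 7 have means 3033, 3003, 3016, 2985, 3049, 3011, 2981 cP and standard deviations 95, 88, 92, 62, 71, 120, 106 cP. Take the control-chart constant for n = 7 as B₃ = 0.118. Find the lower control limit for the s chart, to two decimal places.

s̄ = (95 + 88 + 92 + 62 + 71 + 120 + 106) / 7 = 90.5714
LCL_s = B₃·s̄ = 0.118 × 90.5714 = 10.6874

10.69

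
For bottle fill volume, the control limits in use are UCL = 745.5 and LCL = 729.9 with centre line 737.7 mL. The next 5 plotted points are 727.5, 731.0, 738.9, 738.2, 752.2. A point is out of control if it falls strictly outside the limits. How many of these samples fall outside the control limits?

2

Compare each point to [729.9, 745.5]: sample 1 = 727.5 < LCL; sample 5 = 752.2 > UCL.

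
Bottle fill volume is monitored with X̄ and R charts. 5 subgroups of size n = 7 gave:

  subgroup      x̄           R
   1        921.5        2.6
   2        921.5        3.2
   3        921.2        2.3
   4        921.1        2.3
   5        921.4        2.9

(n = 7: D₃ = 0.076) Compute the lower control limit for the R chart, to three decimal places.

0.202

R̄ = (2.6 + 3.2 + 2.3 + 2.3 + 2.9) / 5 = 13.3000 / 5 = 2.6600
LCL_R = D₃·R̄ = 0.076 × 2.6600 = 0.2022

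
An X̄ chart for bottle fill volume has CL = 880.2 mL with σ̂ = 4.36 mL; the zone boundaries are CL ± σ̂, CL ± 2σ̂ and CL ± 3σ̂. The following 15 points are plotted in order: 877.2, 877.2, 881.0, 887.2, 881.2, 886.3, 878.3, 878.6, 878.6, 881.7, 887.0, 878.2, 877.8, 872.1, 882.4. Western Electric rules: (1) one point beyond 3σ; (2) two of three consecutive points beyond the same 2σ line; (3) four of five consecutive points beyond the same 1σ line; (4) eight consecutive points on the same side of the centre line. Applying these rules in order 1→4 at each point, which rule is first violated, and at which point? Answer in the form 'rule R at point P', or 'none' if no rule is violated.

Zone of each point (C = within 1σ̂, B = 1σ̂–2σ̂, A = 2σ̂–3σ̂, * = beyond 3σ̂; sign = side of CL): 1:-C, 2:-C, 3:+C, 4:+B, 5:+C, 6:+B, 7:-C, 8:-C, 9:-C, 10:+C, 11:+B, 12:-C, 13:-C, 14:-B, 15:+C
No rule fires across all 15 points.

none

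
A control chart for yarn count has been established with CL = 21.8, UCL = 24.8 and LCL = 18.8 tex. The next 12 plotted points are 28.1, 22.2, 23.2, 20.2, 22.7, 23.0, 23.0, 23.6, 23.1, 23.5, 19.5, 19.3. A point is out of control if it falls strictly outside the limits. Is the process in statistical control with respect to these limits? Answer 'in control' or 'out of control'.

Compare each point to [18.8, 24.8]: sample 1 = 28.1 > UCL.

out of control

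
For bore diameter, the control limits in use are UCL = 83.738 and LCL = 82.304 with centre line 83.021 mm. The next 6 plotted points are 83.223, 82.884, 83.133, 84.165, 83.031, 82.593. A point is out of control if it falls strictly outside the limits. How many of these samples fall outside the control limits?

Compare each point to [82.304, 83.738]: sample 4 = 84.165 > UCL.

1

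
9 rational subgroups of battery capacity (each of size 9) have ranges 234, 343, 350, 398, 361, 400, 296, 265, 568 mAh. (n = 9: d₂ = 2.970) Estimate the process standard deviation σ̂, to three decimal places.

120.277

R̄ = (234 + 343 + 350 + 398 + 361 + 400 + 296 + 265 + 568) / 9 = 357.2222
σ̂ = R̄ / d₂ = 357.2222 / 2.970 = 120.2768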